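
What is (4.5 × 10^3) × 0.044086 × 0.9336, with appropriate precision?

1.9 × 10^2

(4.5 × 10^3) × 0.044086 × 0.9336 = 185.2141032
Multiplication/division keeps the fewest significant figures: 4.5 × 10^3 → 2 s.f., 0.044086 → 5 s.f., 0.9336 → 4 s.f.; limit is 2.
Rounded to 2 significant figures: 1.9 × 10^2.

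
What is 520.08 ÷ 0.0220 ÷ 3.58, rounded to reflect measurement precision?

520.08 ÷ 0.0220 ÷ 3.58 = 6603.35195531…
Multiplication/division keeps the fewest significant figures: 520.08 → 5 s.f., 0.0220 → 3 s.f., 3.58 → 3 s.f.; limit is 3.
Rounded to 3 significant figures: 6.60 × 10^3.

6.60 × 10^3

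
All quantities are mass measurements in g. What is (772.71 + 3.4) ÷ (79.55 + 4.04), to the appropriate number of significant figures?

772.71 + 3.4 = 776.11, limited to 1 d.p. → 4 s.f.; 79.55 + 4.04 = 83.59, limited to 2 d.p. → 4 s.f.
Carrying full precision, 776.11 ÷ 83.59 = 9.284723053…; keep min(4, 4) = 4 s.f.
Rounded to 4 significant figures: 9.285.

9.285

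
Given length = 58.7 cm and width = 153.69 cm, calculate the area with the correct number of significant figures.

9.02 × 10^3 cm²

area = 58.7 cm × 153.69 cm = 9021.603 cm².
58.7 has 3 significant figures; 153.69 has 5.
Division/multiplication keeps the fewest: 3 significant figures.
Rounded: 9.02 × 10^3 cm².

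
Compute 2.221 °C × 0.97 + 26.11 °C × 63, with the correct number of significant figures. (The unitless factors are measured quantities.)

2.221 × 0.97 = 2.15437 → 2.2 °C (2 s.f., last digit at the 10^-1 place).
26.11 × 63 = 1644.93 → 1.6 × 10^3 °C (2 s.f., last digit at the 10^2 place).
Sum: 1647.08437 °C; keep the coarser place, 10^2.
Result: 1.6 × 10^3 °C.

1.6 × 10^3 °C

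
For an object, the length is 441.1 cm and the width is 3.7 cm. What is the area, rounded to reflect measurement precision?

1.6 × 10^3 cm²

area = 441.1 cm × 3.7 cm = 1632.07 cm².
441.1 has 4 significant figures; 3.7 has 2.
Division/multiplication keeps the fewest: 2 significant figures.
Rounded: 1.6 × 10^3 cm².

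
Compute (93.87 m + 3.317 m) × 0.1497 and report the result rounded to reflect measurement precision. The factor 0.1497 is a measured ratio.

14.55 m

93.87 m + 3.317 m = 97.187 m; the sum is limited to 2 decimal places (4 s.f.).
Carrying full precision, 97.187 × 0.1497 = 14.5488939 m; 0.1497 has 4 s.f., so the result keeps min(4, 4) = 4 s.f.
Rounded to 4 significant figures: 14.55 m.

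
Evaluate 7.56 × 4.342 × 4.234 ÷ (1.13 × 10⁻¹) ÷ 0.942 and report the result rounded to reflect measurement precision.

7.56 × 4.342 × 4.234 ÷ (1.13 × 10⁻¹) ÷ 0.942 = 1305.66908742…
Multiplication/division keeps the fewest significant figures: 7.56 → 3 s.f., 4.342 → 4 s.f., 4.234 → 4 s.f., 1.13 × 10⁻¹ → 3 s.f., 0.942 → 3 s.f.; limit is 3.
Rounded to 3 significant figures: 1.31 × 10³.

1.31 × 10³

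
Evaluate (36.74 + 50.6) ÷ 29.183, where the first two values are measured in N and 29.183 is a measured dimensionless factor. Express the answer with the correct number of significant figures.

2.99 N

36.74 N + 50.6 N = 87.34 N; the sum is limited to 1 decimal place (3 s.f.).
Carrying full precision, 87.34 ÷ 29.183 = 2.99283829627… N; 29.183 has 5 s.f., so the result keeps min(3, 5) = 3 s.f.
Rounded to 3 significant figures: 2.99 N.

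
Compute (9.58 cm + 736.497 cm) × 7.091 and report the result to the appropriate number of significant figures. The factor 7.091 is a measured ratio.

9.58 cm + 736.497 cm = 746.077 cm; the sum is limited to 2 decimal places (5 s.f.).
Carrying full precision, 746.077 × 7.091 = 5290.432007 cm; 7.091 has 4 s.f., so the result keeps min(5, 4) = 4 s.f.
Rounded to 4 significant figures: 5290. cm.

5290. cm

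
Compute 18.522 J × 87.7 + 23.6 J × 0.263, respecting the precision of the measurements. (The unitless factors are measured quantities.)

1.63 × 10^3 J

18.522 × 87.7 = 1624.3794 → 1.62 × 10^3 J (3 s.f., last digit at the 10^1 place).
23.6 × 0.263 = 6.2068 → 6.21 J (3 s.f., last digit at the 10^-2 place).
Sum: 1630.5862 J; keep the coarser place, 10^1.
Result: 1.63 × 10^3 J.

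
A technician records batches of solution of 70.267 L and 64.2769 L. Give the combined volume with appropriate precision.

1.34544 × 10^2 L

70.267 L + 64.2769 L = 134.5439 L.
Addition/subtraction keeps the fewest decimal places: 70.267 → 3 decimal places, 64.2769 → 4 decimal places; limit is 3.
Rounded to 3 decimal places: 1.34544 × 10^2 L.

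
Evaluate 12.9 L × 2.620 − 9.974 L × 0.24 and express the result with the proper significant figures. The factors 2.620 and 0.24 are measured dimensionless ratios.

31.4 L

12.9 × 2.620 = 33.798 → 33.8 L (3 s.f., last digit at the 10^-1 place).
9.974 × 0.24 = 2.39376 → 2.4 L (2 s.f., last digit at the 10^-1 place).
Difference: 31.40424 L; keep the coarser place, 10^-1.
Result: 31.4 L.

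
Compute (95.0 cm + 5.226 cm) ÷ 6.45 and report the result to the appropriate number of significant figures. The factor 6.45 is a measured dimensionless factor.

15.5 cm

95.0 cm + 5.226 cm = 100.226 cm; the sum is limited to 1 decimal place (4 s.f.).
Carrying full precision, 100.226 ÷ 6.45 = 15.5389147287… cm; 6.45 has 3 s.f., so the result keeps min(4, 3) = 3 s.f.
Rounded to 3 significant figures: 15.5 cm.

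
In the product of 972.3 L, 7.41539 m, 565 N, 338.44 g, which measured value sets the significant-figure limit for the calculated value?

565 N

972.3 L → 4 s.f.; 7.41539 m → 6 s.f.; 565 N → 3 s.f.; 338.44 g → 5 s.f.
The fewest is 3 significant figures, from 565 N.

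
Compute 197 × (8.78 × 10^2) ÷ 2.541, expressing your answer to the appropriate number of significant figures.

197 × (8.78 × 10^2) ÷ 2.541 = 68070.051161…
Multiplication/division keeps the fewest significant figures: 197 → 3 s.f., 8.78 × 10^2 → 3 s.f., 2.541 → 4 s.f.; limit is 3.
Rounded to 3 significant figures: 6.81 × 10^4.

6.81 × 10^4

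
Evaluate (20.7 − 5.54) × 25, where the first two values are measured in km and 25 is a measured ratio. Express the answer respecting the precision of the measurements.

3.8 × 10^2 km

20.7 km − 5.54 km = 15.16 km; the difference is limited to 1 decimal place (3 s.f.).
Carrying full precision, 15.16 × 25 = 379 km; 25 has 2 s.f., so the result keeps min(3, 2) = 2 s.f.
Rounded to 2 significant figures: 3.8 × 10^2 km.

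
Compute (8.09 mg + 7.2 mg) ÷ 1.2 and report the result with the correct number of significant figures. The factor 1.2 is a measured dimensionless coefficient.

8.09 mg + 7.2 mg = 15.29 mg; the sum is limited to 1 decimal place (3 s.f.).
Carrying full precision, 15.29 ÷ 1.2 = 12.7416666667… mg; 1.2 has 2 s.f., so the result keeps min(3, 2) = 2 s.f.
Rounded to 2 significant figures: 13 mg.

13 mg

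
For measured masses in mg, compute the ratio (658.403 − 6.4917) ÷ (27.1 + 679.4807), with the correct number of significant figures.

658.403 − 6.4917 = 651.9113, limited to 3 d.p. → 6 s.f.; 27.1 + 679.4807 = 706.5807, limited to 1 d.p. → 4 s.f.
Carrying full precision, 651.9113 ÷ 706.5807 = 0.922628229161…; keep min(6, 4) = 4 s.f.
Rounded to 4 significant figures: 9.226 × 10⁻¹.

9.226 × 10⁻¹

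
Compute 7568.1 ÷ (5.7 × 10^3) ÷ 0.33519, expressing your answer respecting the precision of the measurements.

7568.1 ÷ (5.7 × 10^3) ÷ 0.33519 = 3.96114693787…
Multiplication/division keeps the fewest significant figures: 7568.1 → 5 s.f., 5.7 × 10^3 → 2 s.f., 0.33519 → 5 s.f.; limit is 2.
Rounded to 2 significant figures: 4.0.

4.0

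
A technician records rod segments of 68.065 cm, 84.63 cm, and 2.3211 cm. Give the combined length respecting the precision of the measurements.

68.065 cm + 84.63 cm + 2.3211 cm = 155.0161 cm.
Addition/subtraction keeps the fewest decimal places: 68.065 → 3 decimal places, 84.63 → 2 decimal places, 2.3211 → 4 decimal places; limit is 2.
Rounded to 2 decimal places: 155.02 cm.

155.02 cm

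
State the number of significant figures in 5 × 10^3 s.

5 × 10^3: in scientific notation every digit of the coefficient is significant.

1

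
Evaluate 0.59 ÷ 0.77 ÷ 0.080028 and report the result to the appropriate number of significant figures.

0.59 ÷ 0.77 ÷ 0.080028 = 9.57457097808…
Multiplication/division keeps the fewest significant figures: 0.59 → 2 s.f., 0.77 → 2 s.f., 0.080028 → 5 s.f.; limit is 2.
Rounded to 2 significant figures: 9.6.

9.6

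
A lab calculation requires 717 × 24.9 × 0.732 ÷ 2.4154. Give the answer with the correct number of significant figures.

5.41 × 10³

717 × 24.9 × 0.732 ÷ 2.4154 = 5410.53887555…
Multiplication/division keeps the fewest significant figures: 717 → 3 s.f., 24.9 → 3 s.f., 0.732 → 3 s.f., 2.4154 → 5 s.f.; limit is 3.
Rounded to 3 significant figures: 5.41 × 10³.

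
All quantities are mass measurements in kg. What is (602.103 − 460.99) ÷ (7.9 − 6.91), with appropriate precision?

1.4 × 10²

602.103 − 460.99 = 141.113, limited to 2 d.p. → 5 s.f.; 7.9 − 6.91 = 0.99, limited to 1 d.p. → 2 s.f.
Carrying full precision, 141.113 ÷ 0.99 = 142.538383838…; keep min(5, 2) = 2 s.f.
Rounded to 2 significant figures: 1.4 × 10².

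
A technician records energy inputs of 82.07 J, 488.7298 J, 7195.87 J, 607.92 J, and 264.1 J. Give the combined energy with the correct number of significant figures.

82.07 J + 488.7298 J + 7195.87 J + 607.92 J + 264.1 J = 8638.6898 J.
Addition/subtraction keeps the fewest decimal places: 82.07 → 2 decimal places, 488.7298 → 4 decimal places, 7195.87 → 2 decimal places, 607.92 → 2 decimal places, 264.1 → 1 decimal place; limit is 1.
Rounded to 1 decimal place: 8638.7 J.

8638.7 J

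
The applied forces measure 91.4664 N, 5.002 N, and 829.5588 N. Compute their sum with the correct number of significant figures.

91.4664 N + 5.002 N + 829.5588 N = 926.0272 N.
Addition/subtraction keeps the fewest decimal places: 91.4664 → 4 decimal places, 5.002 → 3 decimal places, 829.5588 → 4 decimal places; limit is 3.
Rounded to 3 decimal places: 926.027 N.

926.027 N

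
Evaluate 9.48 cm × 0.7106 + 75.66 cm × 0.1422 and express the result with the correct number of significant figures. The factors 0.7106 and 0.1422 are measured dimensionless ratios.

17.50 cm

9.48 × 0.7106 = 6.736488 → 6.74 cm (3 s.f., last digit at the 10^-2 place).
75.66 × 0.1422 = 10.758852 → 10.76 cm (4 s.f., last digit at the 10^-2 place).
Sum: 17.49534 cm; keep the coarser place, 10^-2.
Result: 17.50 cm.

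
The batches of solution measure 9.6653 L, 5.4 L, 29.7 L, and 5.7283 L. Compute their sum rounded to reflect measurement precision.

9.6653 L + 5.4 L + 29.7 L + 5.7283 L = 50.4936 L.
Addition/subtraction keeps the fewest decimal places: 9.6653 → 4 decimal places, 5.4 → 1 decimal place, 29.7 → 1 decimal place, 5.7283 → 4 decimal places; limit is 1.
Rounded to 1 decimal place: 50.5 L.

50.5 L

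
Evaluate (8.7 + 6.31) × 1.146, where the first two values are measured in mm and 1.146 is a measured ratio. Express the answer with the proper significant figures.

17.2 mm

8.7 mm + 6.31 mm = 15.01 mm; the sum is limited to 1 decimal place (3 s.f.).
Carrying full precision, 15.01 × 1.146 = 17.20146 mm; 1.146 has 4 s.f., so the result keeps min(3, 4) = 3 s.f.
Rounded to 3 significant figures: 17.2 mm.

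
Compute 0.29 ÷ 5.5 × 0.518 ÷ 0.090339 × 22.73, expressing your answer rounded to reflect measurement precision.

0.29 ÷ 5.5 × 0.518 ÷ 0.090339 × 22.73 = 6.87209611474…
Multiplication/division keeps the fewest significant figures: 0.29 → 2 s.f., 5.5 → 2 s.f., 0.518 → 3 s.f., 0.090339 → 5 s.f., 22.73 → 4 s.f.; limit is 2.
Rounded to 2 significant figures: 6.9.

6.9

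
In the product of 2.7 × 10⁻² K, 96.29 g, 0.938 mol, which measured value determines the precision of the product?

2.7 × 10⁻² K → 2 s.f.; 96.29 g → 4 s.f.; 0.938 mol → 3 s.f.
The fewest is 2 significant figures, from 2.7 × 10⁻² K.

2.7 × 10⁻² K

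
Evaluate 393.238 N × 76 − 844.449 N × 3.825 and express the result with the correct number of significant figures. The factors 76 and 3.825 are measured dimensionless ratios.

393.238 × 76 = 29886.088 → 3.0 × 10^4 N (2 s.f., last digit at the 10^3 place).
844.449 × 3.825 = 3230.017425 → 3230. N (4 s.f., last digit at the 10^0 place).
Difference: 26656.070575 N; keep the coarser place, 10^3.
Result: 2.7 × 10^4 N.

2.7 × 10^4 N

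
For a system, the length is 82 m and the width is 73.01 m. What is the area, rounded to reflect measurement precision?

6.0 × 10^3 m²

area = 82 m × 73.01 m = 5986.82 m².
82 has 2 significant figures; 73.01 has 4.
Division/multiplication keeps the fewest: 2 significant figures.
Rounded: 6.0 × 10^3 m².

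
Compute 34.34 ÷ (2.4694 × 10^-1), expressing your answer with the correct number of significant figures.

139.1

34.34 ÷ (2.4694 × 10^-1) = 139.062120353…
Multiplication/division keeps the fewest significant figures: 34.34 → 4 s.f., 2.4694 × 10^-1 → 5 s.f.; limit is 4.
Rounded to 4 significant figures: 139.1.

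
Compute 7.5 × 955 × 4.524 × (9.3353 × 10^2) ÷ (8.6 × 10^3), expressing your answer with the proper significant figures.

7.5 × 955 × 4.524 × (9.3353 × 10^2) ÷ (8.6 × 10^3) = 3517.3619325
Multiplication/division keeps the fewest significant figures: 7.5 → 2 s.f., 955 → 3 s.f., 4.524 → 4 s.f., 9.3353 × 10^2 → 5 s.f., 8.6 × 10^3 → 2 s.f.; limit is 2.
Rounded to 2 significant figures: 3.5 × 10^3.

3.5 × 10^3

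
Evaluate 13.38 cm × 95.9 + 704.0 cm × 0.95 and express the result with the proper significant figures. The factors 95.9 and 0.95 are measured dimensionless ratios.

13.38 × 95.9 = 1283.142 → 1.28 × 10^3 cm (3 s.f., last digit at the 10^1 place).
704.0 × 0.95 = 668.8 → 6.7 × 10^2 cm (2 s.f., last digit at the 10^1 place).
Sum: 1951.942 cm; keep the coarser place, 10^1.
Result: 1.95 × 10^3 cm.

1.95 × 10^3 cm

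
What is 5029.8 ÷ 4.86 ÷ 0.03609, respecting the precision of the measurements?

2.87 × 10⁴

5029.8 ÷ 4.86 ÷ 0.03609 = 28676.5938378…
Multiplication/division keeps the fewest significant figures: 5029.8 → 5 s.f., 4.86 → 3 s.f., 0.03609 → 4 s.f.; limit is 3.
Rounded to 3 significant figures: 2.87 × 10⁴.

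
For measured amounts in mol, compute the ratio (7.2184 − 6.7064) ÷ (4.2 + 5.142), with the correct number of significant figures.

5.5 × 10⁻²

7.2184 − 6.7064 = 0.5120, limited to 4 d.p. → 4 s.f.; 4.2 + 5.142 = 9.342, limited to 1 d.p. → 2 s.f.
Carrying full precision, 0.5120 ÷ 9.342 = 0.054806251338…; keep min(4, 2) = 2 s.f.
Rounded to 2 significant figures: 5.5 × 10⁻².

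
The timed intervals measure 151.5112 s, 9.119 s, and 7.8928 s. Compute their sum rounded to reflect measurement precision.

168.523 s

151.5112 s + 9.119 s + 7.8928 s = 168.5230 s.
Addition/subtraction keeps the fewest decimal places: 151.5112 → 4 decimal places, 9.119 → 3 decimal places, 7.8928 → 4 decimal places; limit is 3.
Rounded to 3 decimal places: 168.523 s.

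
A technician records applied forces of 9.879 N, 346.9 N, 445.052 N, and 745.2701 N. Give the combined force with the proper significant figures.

1547.1 N

9.879 N + 346.9 N + 445.052 N + 745.2701 N = 1547.1011 N.
Addition/subtraction keeps the fewest decimal places: 9.879 → 3 decimal places, 346.9 → 1 decimal place, 445.052 → 3 decimal places, 745.2701 → 4 decimal places; limit is 1.
Rounded to 1 decimal place: 1547.1 N.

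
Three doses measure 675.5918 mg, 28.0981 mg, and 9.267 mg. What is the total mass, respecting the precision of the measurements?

675.5918 mg + 28.0981 mg + 9.267 mg = 712.9569 mg.
Addition/subtraction keeps the fewest decimal places: 675.5918 → 4 decimal places, 28.0981 → 4 decimal places, 9.267 → 3 decimal places; limit is 3.
Rounded to 3 decimal places: 712.957 mg.

712.957 mg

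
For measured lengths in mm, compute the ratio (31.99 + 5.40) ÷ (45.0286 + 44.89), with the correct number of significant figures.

31.99 + 5.40 = 37.39, limited to 2 d.p. → 4 s.f.; 45.0286 + 44.89 = 89.9186, limited to 2 d.p. → 4 s.f.
Carrying full precision, 37.39 ÷ 89.9186 = 0.415820531014…; keep min(4, 4) = 4 s.f.
Rounded to 4 significant figures: 0.4158.

0.4158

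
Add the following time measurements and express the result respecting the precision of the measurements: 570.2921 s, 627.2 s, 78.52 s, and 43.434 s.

1319.4 s

570.2921 s + 627.2 s + 78.52 s + 43.434 s = 1319.4461 s.
Addition/subtraction keeps the fewest decimal places: 570.2921 → 4 decimal places, 627.2 → 1 decimal place, 78.52 → 2 decimal places, 43.434 → 3 decimal places; limit is 1.
Rounded to 1 decimal place: 1319.4 s.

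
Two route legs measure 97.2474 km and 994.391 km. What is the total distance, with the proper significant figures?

1091.638 km

97.2474 km + 994.391 km = 1091.6384 km.
Addition/subtraction keeps the fewest decimal places: 97.2474 → 4 decimal places, 994.391 → 3 decimal places; limit is 3.
Rounded to 3 decimal places: 1091.638 km.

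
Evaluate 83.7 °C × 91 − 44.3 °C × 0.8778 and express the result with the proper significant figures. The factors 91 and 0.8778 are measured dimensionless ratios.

83.7 × 91 = 7616.7 → 7.6 × 10^3 °C (2 s.f., last digit at the 10^2 place).
44.3 × 0.8778 = 38.88654 → 38.9 °C (3 s.f., last digit at the 10^-1 place).
Difference: 7577.81346 °C; keep the coarser place, 10^2.
Result: 7.6 × 10^3 °C.

7.6 × 10^3 °C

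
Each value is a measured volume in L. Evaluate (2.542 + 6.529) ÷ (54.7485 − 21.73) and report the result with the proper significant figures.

0.2747

2.542 + 6.529 = 9.071, limited to 3 d.p. → 4 s.f.; 54.7485 − 21.73 = 33.0185, limited to 2 d.p. → 4 s.f.
Carrying full precision, 9.071 ÷ 33.0185 = 0.274724775505…; keep min(4, 4) = 4 s.f.
Rounded to 4 significant figures: 0.2747.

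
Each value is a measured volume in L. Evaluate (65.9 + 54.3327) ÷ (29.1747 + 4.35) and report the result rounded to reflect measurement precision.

65.9 + 54.3327 = 120.2327, limited to 1 d.p. → 4 s.f.; 29.1747 + 4.35 = 33.5247, limited to 2 d.p. → 4 s.f.
Carrying full precision, 120.2327 ÷ 33.5247 = 3.58639152625…; keep min(4, 4) = 4 s.f.
Rounded to 4 significant figures: 3.586.

3.586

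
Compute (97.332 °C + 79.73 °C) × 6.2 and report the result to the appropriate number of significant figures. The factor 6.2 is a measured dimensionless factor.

97.332 °C + 79.73 °C = 177.062 °C; the sum is limited to 2 decimal places (5 s.f.).
Carrying full precision, 177.062 × 6.2 = 1097.7844 °C; 6.2 has 2 s.f., so the result keeps min(5, 2) = 2 s.f.
Rounded to 2 significant figures: 1.1 × 10^3 °C.

1.1 × 10^3 °C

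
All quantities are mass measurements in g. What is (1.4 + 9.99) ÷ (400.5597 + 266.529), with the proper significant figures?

0.0171

1.4 + 9.99 = 11.39, limited to 1 d.p. → 3 s.f.; 400.5597 + 266.529 = 667.0887, limited to 3 d.p. → 6 s.f.
Carrying full precision, 11.39 ÷ 667.0887 = 0.0170741911833…; keep min(3, 6) = 3 s.f.
Rounded to 3 significant figures: 0.0171.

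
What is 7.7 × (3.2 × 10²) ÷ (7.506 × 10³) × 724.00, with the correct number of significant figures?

2.4 × 10²

7.7 × (3.2 × 10²) ÷ (7.506 × 10³) × 724.00 = 237.667998934…
Multiplication/division keeps the fewest significant figures: 7.7 → 2 s.f., 3.2 × 10² → 2 s.f., 7.506 × 10³ → 4 s.f., 724.00 → 5 s.f.; limit is 2.
Rounded to 2 significant figures: 2.4 × 10².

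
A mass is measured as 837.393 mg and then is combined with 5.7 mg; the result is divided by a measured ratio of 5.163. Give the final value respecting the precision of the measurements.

837.393 mg + 5.7 mg = 843.093 mg; the sum is limited to 1 decimal place (4 s.f.).
Carrying full precision, 843.093 ÷ 5.163 = 163.295177223… mg; 5.163 has 4 s.f., so the result keeps min(4, 4) = 4 s.f.
Rounded to 4 significant figures: 163.3 mg.

163.3 mg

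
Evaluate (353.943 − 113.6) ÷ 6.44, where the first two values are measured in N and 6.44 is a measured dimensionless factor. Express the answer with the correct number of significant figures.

353.943 N − 113.6 N = 240.343 N; the difference is limited to 1 decimal place (4 s.f.).
Carrying full precision, 240.343 ÷ 6.44 = 37.3203416149… N; 6.44 has 3 s.f., so the result keeps min(4, 3) = 3 s.f.
Rounded to 3 significant figures: 37.3 N.

37.3 N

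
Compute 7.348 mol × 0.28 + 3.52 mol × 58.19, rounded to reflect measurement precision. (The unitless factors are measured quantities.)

207 mol

7.348 × 0.28 = 2.05744 → 2.1 mol (2 s.f., last digit at the 10^-1 place).
3.52 × 58.19 = 204.8288 → 205 mol (3 s.f., last digit at the 10^0 place).
Sum: 206.88624 mol; keep the coarser place, 10^0.
Result: 207 mol.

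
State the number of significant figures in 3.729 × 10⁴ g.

3.729 × 10⁴: in scientific notation every digit of the coefficient is significant.

4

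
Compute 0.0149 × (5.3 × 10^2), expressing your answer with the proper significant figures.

7.9

0.0149 × (5.3 × 10^2) = 7.897
Multiplication/division keeps the fewest significant figures: 0.0149 → 3 s.f., 5.3 × 10^2 → 2 s.f.; limit is 2.
Rounded to 2 significant figures: 7.9.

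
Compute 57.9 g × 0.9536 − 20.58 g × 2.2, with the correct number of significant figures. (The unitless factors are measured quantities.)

57.9 × 0.9536 = 55.21344 → 55.2 g (3 s.f., last digit at the 10^-1 place).
20.58 × 2.2 = 45.276 → 45 g (2 s.f., last digit at the 10^0 place).
Difference: 9.93744 g; keep the coarser place, 10^0.
Result: 1.0 × 10^1 g.

1.0 × 10^1 g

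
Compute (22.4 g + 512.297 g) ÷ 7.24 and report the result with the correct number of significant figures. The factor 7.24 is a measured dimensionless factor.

22.4 g + 512.297 g = 534.697 g; the sum is limited to 1 decimal place (4 s.f.).
Carrying full precision, 534.697 ÷ 7.24 = 73.8531767956… g; 7.24 has 3 s.f., so the result keeps min(4, 3) = 3 s.f.
Rounded to 3 significant figures: 73.9 g.

73.9 g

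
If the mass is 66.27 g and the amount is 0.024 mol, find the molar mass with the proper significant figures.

molar mass = 66.27 g ÷ 0.024 mol = 2761.25 g/mol.
66.27 has 4 significant figures; 0.024 has 2.
Division/multiplication keeps the fewest: 2 significant figures.
Rounded: 2.8 × 10³ g/mol.

2.8 × 10³ g/mol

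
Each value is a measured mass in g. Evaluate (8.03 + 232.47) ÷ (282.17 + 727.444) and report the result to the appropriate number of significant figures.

8.03 + 232.47 = 240.50, limited to 2 d.p. → 5 s.f.; 282.17 + 727.444 = 1009.614, limited to 2 d.p. → 6 s.f.
Carrying full precision, 240.50 ÷ 1009.614 = 0.238209850497…; keep min(5, 6) = 5 s.f.
Rounded to 5 significant figures: 0.23821.

0.23821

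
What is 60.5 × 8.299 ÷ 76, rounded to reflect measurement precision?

60.5 × 8.299 ÷ 76 = 6.60644078947…
Multiplication/division keeps the fewest significant figures: 60.5 → 3 s.f., 8.299 → 4 s.f., 76 → 2 s.f.; limit is 2.
Rounded to 2 significant figures: 6.6.

6.6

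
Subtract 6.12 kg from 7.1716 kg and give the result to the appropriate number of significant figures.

7.1716 kg − 6.12 kg = 1.0516 kg.
Addition/subtraction keeps the fewest decimal places: 7.1716 → 4 decimal places, 6.12 → 2 decimal places; limit is 2.
Rounded to 2 decimal places: 1.05 kg.

1.05 kg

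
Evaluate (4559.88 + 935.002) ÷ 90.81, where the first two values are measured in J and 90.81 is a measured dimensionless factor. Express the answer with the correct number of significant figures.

60.51 J

4559.88 J + 935.002 J = 5494.882 J; the sum is limited to 2 decimal places (6 s.f.).
Carrying full precision, 5494.882 ÷ 90.81 = 60.5096575267… J; 90.81 has 4 s.f., so the result keeps min(6, 4) = 4 s.f.
Rounded to 4 significant figures: 60.51 J.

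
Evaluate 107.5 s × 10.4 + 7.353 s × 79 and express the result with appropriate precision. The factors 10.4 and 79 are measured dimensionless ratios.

107.5 × 10.4 = 1118 → 1.12 × 10^3 s (3 s.f., last digit at the 10^1 place).
7.353 × 79 = 580.887 → 5.8 × 10^2 s (2 s.f., last digit at the 10^1 place).
Sum: 1698.887 s; keep the coarser place, 10^1.
Result: 1.70 × 10^3 s.

1.70 × 10^3 s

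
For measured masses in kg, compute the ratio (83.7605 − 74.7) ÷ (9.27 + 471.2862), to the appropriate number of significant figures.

0.019

83.7605 − 74.7 = 9.0605, limited to 1 d.p. → 2 s.f.; 9.27 + 471.2862 = 480.5562, limited to 2 d.p. → 5 s.f.
Carrying full precision, 9.0605 ÷ 480.5562 = 0.0188541943689…; keep min(2, 5) = 2 s.f.
Rounded to 2 significant figures: 0.019.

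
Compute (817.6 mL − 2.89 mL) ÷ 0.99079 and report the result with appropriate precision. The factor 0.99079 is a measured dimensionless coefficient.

817.6 mL − 2.89 mL = 814.71 mL; the difference is limited to 1 decimal place (4 s.f.).
Carrying full precision, 814.71 ÷ 0.99079 = 822.283228535… mL; 0.99079 has 5 s.f., so the result keeps min(4, 5) = 4 s.f.
Rounded to 4 significant figures: 822.3 mL.

822.3 mL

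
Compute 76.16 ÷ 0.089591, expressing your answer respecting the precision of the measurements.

850.1

76.16 ÷ 0.089591 = 850.085388041…
Multiplication/division keeps the fewest significant figures: 76.16 → 4 s.f., 0.089591 → 5 s.f.; limit is 4.
Rounded to 4 significant figures: 850.1.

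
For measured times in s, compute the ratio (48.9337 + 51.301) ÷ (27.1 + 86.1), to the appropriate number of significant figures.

0.8855

48.9337 + 51.301 = 100.2347, limited to 3 d.p. → 6 s.f.; 27.1 + 86.1 = 113.2, limited to 1 d.p. → 4 s.f.
Carrying full precision, 100.2347 ÷ 113.2 = 0.885465547703…; keep min(6, 4) = 4 s.f.
Rounded to 4 significant figures: 0.8855.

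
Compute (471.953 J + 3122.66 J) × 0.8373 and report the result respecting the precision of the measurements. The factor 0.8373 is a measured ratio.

471.953 J + 3122.66 J = 3594.613 J; the sum is limited to 2 decimal places (6 s.f.).
Carrying full precision, 3594.613 × 0.8373 = 3009.7694649 J; 0.8373 has 4 s.f., so the result keeps min(6, 4) = 4 s.f.
Rounded to 4 significant figures: 3010. J.

3010. J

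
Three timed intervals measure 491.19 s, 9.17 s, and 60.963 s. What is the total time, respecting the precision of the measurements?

491.19 s + 9.17 s + 60.963 s = 561.323 s.
Addition/subtraction keeps the fewest decimal places: 491.19 → 2 decimal places, 9.17 → 2 decimal places, 60.963 → 3 decimal places; limit is 2.
Rounded to 2 decimal places: 5.6132 × 10² s.

5.6132 × 10² s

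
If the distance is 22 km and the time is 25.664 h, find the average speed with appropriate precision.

average speed = 22 km ÷ 25.664 h = 0.8572319202… km/h.
22 has 2 significant figures; 25.664 has 5.
Division/multiplication keeps the fewest: 2 significant figures.
Rounded: 0.86 km/h.

0.86 km/h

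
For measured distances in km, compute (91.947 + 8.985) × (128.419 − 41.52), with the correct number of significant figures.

8.771 × 10³ km²

91.947 + 8.985 = 100.932, limited to 3 d.p. → 6 s.f.; 128.419 − 41.52 = 86.899, limited to 2 d.p. → 4 s.f.
Carrying full precision, 100.932 × 86.899 = 8770.889868; keep min(6, 4) = 4 s.f.
Rounded to 4 significant figures: 8.771 × 10³ km².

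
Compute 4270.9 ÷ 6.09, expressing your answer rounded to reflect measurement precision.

701

4270.9 ÷ 6.09 = 701.297208539…
Multiplication/division keeps the fewest significant figures: 4270.9 → 5 s.f., 6.09 → 3 s.f.; limit is 3.
Rounded to 3 significant figures: 701.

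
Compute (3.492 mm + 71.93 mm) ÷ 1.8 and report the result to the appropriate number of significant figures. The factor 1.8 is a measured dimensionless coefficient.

42 mm

3.492 mm + 71.93 mm = 75.422 mm; the sum is limited to 2 decimal places (4 s.f.).
Carrying full precision, 75.422 ÷ 1.8 = 41.9011111111… mm; 1.8 has 2 s.f., so the result keeps min(4, 2) = 2 s.f.
Rounded to 2 significant figures: 42 mm.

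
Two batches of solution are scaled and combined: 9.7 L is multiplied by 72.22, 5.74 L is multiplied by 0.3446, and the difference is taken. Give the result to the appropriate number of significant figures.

9.7 × 72.22 = 700.534 → 7.0 × 10^2 L (2 s.f., last digit at the 10^1 place).
5.74 × 0.3446 = 1.978004 → 1.98 L (3 s.f., last digit at the 10^-2 place).
Difference: 698.555996 L; keep the coarser place, 10^1.
Result: 7.0 × 10^2 L.

7.0 × 10^2 L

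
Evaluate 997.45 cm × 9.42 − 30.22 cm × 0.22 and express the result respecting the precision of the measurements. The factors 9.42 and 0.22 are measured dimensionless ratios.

9.39 × 10^3 cm

997.45 × 9.42 = 9395.979 → 9.40 × 10^3 cm (3 s.f., last digit at the 10^1 place).
30.22 × 0.22 = 6.6484 → 6.6 cm (2 s.f., last digit at the 10^-1 place).
Difference: 9389.3306 cm; keep the coarser place, 10^1.
Result: 9.39 × 10^3 cm.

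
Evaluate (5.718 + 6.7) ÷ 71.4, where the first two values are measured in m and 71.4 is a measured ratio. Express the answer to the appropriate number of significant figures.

0.174 m

5.718 m + 6.7 m = 12.418 m; the sum is limited to 1 decimal place (3 s.f.).
Carrying full precision, 12.418 ÷ 71.4 = 0.173921568627… m; 71.4 has 3 s.f., so the result keeps min(3, 3) = 3 s.f.
Rounded to 3 significant figures: 0.174 m.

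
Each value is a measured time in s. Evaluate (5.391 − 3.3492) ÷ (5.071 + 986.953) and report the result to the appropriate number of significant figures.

0.002058

5.391 − 3.3492 = 2.0418, limited to 3 d.p. → 4 s.f.; 5.071 + 986.953 = 992.024, limited to 3 d.p. → 6 s.f.
Carrying full precision, 2.0418 ÷ 992.024 = 0.00205821633348…; keep min(4, 6) = 4 s.f.
Rounded to 4 significant figures: 0.002058.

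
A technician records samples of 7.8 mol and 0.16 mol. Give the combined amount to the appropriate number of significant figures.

8.0 mol

7.8 mol + 0.16 mol = 7.96 mol.
Addition/subtraction keeps the fewest decimal places: 7.8 → 1 decimal place, 0.16 → 2 decimal places; limit is 1.
Rounded to 1 decimal place: 8.0 mol.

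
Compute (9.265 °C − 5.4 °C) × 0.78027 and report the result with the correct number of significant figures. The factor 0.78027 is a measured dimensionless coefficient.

9.265 °C − 5.4 °C = 3.865 °C; the difference is limited to 1 decimal place (2 s.f.).
Carrying full precision, 3.865 × 0.78027 = 3.01574355 °C; 0.78027 has 5 s.f., so the result keeps min(2, 5) = 2 s.f.
Rounded to 2 significant figures: 3.0 °C.

3.0 °C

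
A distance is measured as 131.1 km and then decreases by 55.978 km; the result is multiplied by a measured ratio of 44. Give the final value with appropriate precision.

131.1 km − 55.978 km = 75.122 km; the difference is limited to 1 decimal place (3 s.f.).
Carrying full precision, 75.122 × 44 = 3305.368 km; 44 has 2 s.f., so the result keeps min(3, 2) = 2 s.f.
Rounded to 2 significant figures: 3.3 × 10^3 km.

3.3 × 10^3 km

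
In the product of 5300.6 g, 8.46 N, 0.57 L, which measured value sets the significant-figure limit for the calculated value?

5300.6 g → 5 s.f.; 8.46 N → 3 s.f.; 0.57 L → 2 s.f.
The fewest is 2 significant figures, from 0.57 L.

0.57 L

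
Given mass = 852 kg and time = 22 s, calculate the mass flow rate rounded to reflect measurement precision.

39 kg/s

mass flow rate = 852 kg ÷ 22 s = 38.7272727273… kg/s.
852 has 3 significant figures; 22 has 2.
Division/multiplication keeps the fewest: 2 significant figures.
Rounded: 39 kg/s.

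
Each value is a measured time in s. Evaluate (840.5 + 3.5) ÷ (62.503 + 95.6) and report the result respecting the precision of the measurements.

5.338

840.5 + 3.5 = 844.0, limited to 1 d.p. → 4 s.f.; 62.503 + 95.6 = 158.103, limited to 1 d.p. → 4 s.f.
Carrying full precision, 844.0 ÷ 158.103 = 5.33829212602…; keep min(4, 4) = 4 s.f.
Rounded to 4 significant figures: 5.338.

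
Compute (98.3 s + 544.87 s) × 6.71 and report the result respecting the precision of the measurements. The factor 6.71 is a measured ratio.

98.3 s + 544.87 s = 643.17 s; the sum is limited to 1 decimal place (4 s.f.).
Carrying full precision, 643.17 × 6.71 = 4315.6707 s; 6.71 has 3 s.f., so the result keeps min(4, 3) = 3 s.f.
Rounded to 3 significant figures: 4.32 × 10³ s.

4.32 × 10³ s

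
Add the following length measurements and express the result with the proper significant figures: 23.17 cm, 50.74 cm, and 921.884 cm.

23.17 cm + 50.74 cm + 921.884 cm = 995.794 cm.
Addition/subtraction keeps the fewest decimal places: 23.17 → 2 decimal places, 50.74 → 2 decimal places, 921.884 → 3 decimal places; limit is 2.
Rounded to 2 decimal places: 995.79 cm.

995.79 cm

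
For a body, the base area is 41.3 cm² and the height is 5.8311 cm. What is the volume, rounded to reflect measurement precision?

volume = 41.3 cm² × 5.8311 cm = 240.82443 cm³.
41.3 has 3 significant figures; 5.8311 has 5.
Division/multiplication keeps the fewest: 3 significant figures.
Rounded: 241 cm³.

241 cm³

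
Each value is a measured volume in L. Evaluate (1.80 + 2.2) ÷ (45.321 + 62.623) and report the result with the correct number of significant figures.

0.037

1.80 + 2.2 = 4.00, limited to 1 d.p. → 2 s.f.; 45.321 + 62.623 = 107.944, limited to 3 d.p. → 6 s.f.
Carrying full precision, 4.00 ÷ 107.944 = 0.0370562513896…; keep min(2, 6) = 2 s.f.
Rounded to 2 significant figures: 0.037.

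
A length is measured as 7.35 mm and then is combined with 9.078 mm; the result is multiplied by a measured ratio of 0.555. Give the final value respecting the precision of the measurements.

7.35 mm + 9.078 mm = 16.428 mm; the sum is limited to 2 decimal places (4 s.f.).
Carrying full precision, 16.428 × 0.555 = 9.11754 mm; 0.555 has 3 s.f., so the result keeps min(4, 3) = 3 s.f.
Rounded to 3 significant figures: 9.12 mm.

9.12 mm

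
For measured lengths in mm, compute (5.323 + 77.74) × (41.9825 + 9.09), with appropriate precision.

4242 mm²

5.323 + 77.74 = 83.063, limited to 2 d.p. → 4 s.f.; 41.9825 + 9.09 = 51.0725, limited to 2 d.p. → 4 s.f.
Carrying full precision, 83.063 × 51.0725 = 4242.2350675; keep min(4, 4) = 4 s.f.
Rounded to 4 significant figures: 4242 mm².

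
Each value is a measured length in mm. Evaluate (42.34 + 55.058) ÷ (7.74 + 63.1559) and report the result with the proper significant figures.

1.374

42.34 + 55.058 = 97.398, limited to 2 d.p. → 4 s.f.; 7.74 + 63.1559 = 70.8959, limited to 2 d.p. → 4 s.f.
Carrying full precision, 97.398 ÷ 70.8959 = 1.37381710367…; keep min(4, 4) = 4 s.f.
Rounded to 4 significant figures: 1.374.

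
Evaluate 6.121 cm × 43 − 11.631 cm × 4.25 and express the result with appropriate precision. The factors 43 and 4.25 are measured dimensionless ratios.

6.121 × 43 = 263.203 → 2.6 × 10² cm (2 s.f., last digit at the 10^1 place).
11.631 × 4.25 = 49.43175 → 49.4 cm (3 s.f., last digit at the 10^-1 place).
Difference: 213.77125 cm; keep the coarser place, 10^1.
Result: 2.1 × 10² cm.

2.1 × 10² cm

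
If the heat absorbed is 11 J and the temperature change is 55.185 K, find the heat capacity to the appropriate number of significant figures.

heat capacity = 11 J ÷ 55.185 K = 0.199329527951… J/K.
11 has 2 significant figures; 55.185 has 5.
Division/multiplication keeps the fewest: 2 significant figures.
Rounded: 2.0 × 10^-1 J/K.

2.0 × 10^-1 J/K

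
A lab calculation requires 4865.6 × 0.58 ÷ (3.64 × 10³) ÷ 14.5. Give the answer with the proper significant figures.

0.053

4865.6 × 0.58 ÷ (3.64 × 10³) ÷ 14.5 = 0.0534681318681…
Multiplication/division keeps the fewest significant figures: 4865.6 → 5 s.f., 0.58 → 2 s.f., 3.64 × 10³ → 3 s.f., 14.5 → 3 s.f.; limit is 2.
Rounded to 2 significant figures: 0.053.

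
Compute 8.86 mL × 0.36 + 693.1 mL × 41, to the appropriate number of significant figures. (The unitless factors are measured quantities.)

2.8 × 10⁴ mL

8.86 × 0.36 = 3.1896 → 3.2 mL (2 s.f., last digit at the 10^-1 place).
693.1 × 41 = 28417.1 → 2.8 × 10⁴ mL (2 s.f., last digit at the 10^3 place).
Sum: 28420.2896 mL; keep the coarser place, 10^3.
Result: 2.8 × 10⁴ mL.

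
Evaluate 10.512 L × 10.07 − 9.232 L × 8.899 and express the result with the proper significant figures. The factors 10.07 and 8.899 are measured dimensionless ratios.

23.7 L

10.512 × 10.07 = 105.85584 → 1.059 × 10^2 L (4 s.f., last digit at the 10^-1 place).
9.232 × 8.899 = 82.155568 → 82.16 L (4 s.f., last digit at the 10^-2 place).
Difference: 23.700272 L; keep the coarser place, 10^-1.
Result: 23.7 L.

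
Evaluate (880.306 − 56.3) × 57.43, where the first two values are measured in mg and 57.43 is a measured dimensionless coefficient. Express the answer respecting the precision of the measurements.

880.306 mg − 56.3 mg = 824.006 mg; the difference is limited to 1 decimal place (4 s.f.).
Carrying full precision, 824.006 × 57.43 = 47322.66458 mg; 57.43 has 4 s.f., so the result keeps min(4, 4) = 4 s.f.
Rounded to 4 significant figures: 4.732 × 10^4 mg.

4.732 × 10^4 mg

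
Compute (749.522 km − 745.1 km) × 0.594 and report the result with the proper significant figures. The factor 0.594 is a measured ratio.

2.6 km

749.522 km − 745.1 km = 4.422 km; the difference is limited to 1 decimal place (2 s.f.).
Carrying full precision, 4.422 × 0.594 = 2.626668 km; 0.594 has 3 s.f., so the result keeps min(2, 3) = 2 s.f.
Rounded to 2 significant figures: 2.6 km.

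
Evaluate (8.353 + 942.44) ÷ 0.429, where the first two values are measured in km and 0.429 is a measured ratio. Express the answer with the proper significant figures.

2.22 × 10³ km

8.353 km + 942.44 km = 950.793 km; the sum is limited to 2 decimal places (5 s.f.).
Carrying full precision, 950.793 ÷ 0.429 = 2216.3006993… km; 0.429 has 3 s.f., so the result keeps min(5, 3) = 3 s.f.
Rounded to 3 significant figures: 2.22 × 10³ km.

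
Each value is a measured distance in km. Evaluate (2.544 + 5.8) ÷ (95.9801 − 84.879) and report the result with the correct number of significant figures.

0.75

2.544 + 5.8 = 8.344, limited to 1 d.p. → 2 s.f.; 95.9801 − 84.879 = 11.1011, limited to 3 d.p. → 5 s.f.
Carrying full precision, 8.344 ÷ 11.1011 = 0.75163722514…; keep min(2, 5) = 2 s.f.
Rounded to 2 significant figures: 0.75.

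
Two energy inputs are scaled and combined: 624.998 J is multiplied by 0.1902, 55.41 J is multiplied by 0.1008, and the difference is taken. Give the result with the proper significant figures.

113.3 J

624.998 × 0.1902 = 118.8746196 → 118.9 J (4 s.f., last digit at the 10^-1 place).
55.41 × 0.1008 = 5.585328 → 5.585 J (4 s.f., last digit at the 10^-3 place).
Difference: 113.2892916 J; keep the coarser place, 10^-1.
Result: 113.3 J.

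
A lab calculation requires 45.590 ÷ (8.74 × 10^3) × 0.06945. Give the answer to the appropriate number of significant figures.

3.62 × 10^-4

45.590 ÷ (8.74 × 10^3) × 0.06945 = 0.000362268363844…
Multiplication/division keeps the fewest significant figures: 45.590 → 5 s.f., 8.74 × 10^3 → 3 s.f., 0.06945 → 4 s.f.; limit is 3.
Rounded to 3 significant figures: 3.62 × 10^-4.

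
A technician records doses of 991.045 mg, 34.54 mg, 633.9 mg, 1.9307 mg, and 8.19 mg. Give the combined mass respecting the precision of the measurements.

1.6696 × 10³ mg

991.045 mg + 34.54 mg + 633.9 mg + 1.9307 mg + 8.19 mg = 1669.6057 mg.
Addition/subtraction keeps the fewest decimal places: 991.045 → 3 decimal places, 34.54 → 2 decimal places, 633.9 → 1 decimal place, 1.9307 → 4 decimal places, 8.19 → 2 decimal places; limit is 1.
Rounded to 1 decimal place: 1.6696 × 10³ mg.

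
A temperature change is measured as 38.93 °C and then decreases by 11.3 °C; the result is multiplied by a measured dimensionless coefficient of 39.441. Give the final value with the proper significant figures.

38.93 °C − 11.3 °C = 27.63 °C; the difference is limited to 1 decimal place (3 s.f.).
Carrying full precision, 27.63 × 39.441 = 1089.75483 °C; 39.441 has 5 s.f., so the result keeps min(3, 5) = 3 s.f.
Rounded to 3 significant figures: 1.09 × 10^3 °C.

1.09 × 10^3 °C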